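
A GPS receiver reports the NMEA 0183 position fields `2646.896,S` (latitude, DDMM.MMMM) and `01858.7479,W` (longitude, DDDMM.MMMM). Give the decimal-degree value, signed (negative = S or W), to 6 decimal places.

φ: degrees = first 2 digits = 26, minutes = 46.896; 26 + 46.896/60 = 26.7816000
S ⇒ negate
λ: degrees = first 3 digits = 18, minutes = 58.7479; 18 + 58.7479/60 = 18.9791317
hemisphere W, so the sign is −

-26.781600, -18.979132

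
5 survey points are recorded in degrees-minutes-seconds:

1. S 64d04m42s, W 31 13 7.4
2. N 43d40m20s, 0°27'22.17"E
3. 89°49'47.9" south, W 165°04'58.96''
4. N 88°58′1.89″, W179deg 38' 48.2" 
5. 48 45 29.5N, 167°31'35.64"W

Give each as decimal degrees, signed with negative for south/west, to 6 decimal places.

1. -64.078333, -31.218722
2. 43.672222, 0.456158
3. -89.829972, -165.083044
4. 88.967192, -179.646722
5. 48.758194, -167.526567

Point 1:
  Lat: 64° + 4/60 + 42/3600 = 64 + 0.066667 + 0.011667 = 64.0783333
  S → negative
  Longitude: 31° + 13/60 + 7.4/3600 = 31 + 0.216667 + 0.002056 = 31.2187222
  hemisphere W, so the sign is −
Point 2:
  Lat: 43° + 40/60 + 20/3600 = 43 + 0.666667 + 0.005556 = 43.6722222
  N ⇒ keep positive
  Lon: 27′ + 22.17″ = 27.36950′; 0 + 27.36950/60 = 0.4561583
  E → positive
Point 3:
  Lat: 49′ + 47.9″ = 49.79833′; 89 + 49.79833/60 = 89.8299722
  S → negative
  λ: 165° + 4/60 + 58.96/3600 = 165 + 0.066667 + 0.016378 = 165.0830444
  W ⇒ negate
Point 4:
  Latitude: 88 + 58/60 + 1.89/3600 = 88.9671917
  N → positive
  Lon: 179° + 38/60 + 48.2/3600 = 179 + 0.633333 + 0.013389 = 179.6467222
  W ⇒ negate
Point 5:
  Lat: 48 + 45/60 + 29.5/3600 = 48.7581944
  N ⇒ keep positive
  λ: 167 + 31/60 + 35.64/3600 = 167.5265667
  hemisphere W, so the sign is −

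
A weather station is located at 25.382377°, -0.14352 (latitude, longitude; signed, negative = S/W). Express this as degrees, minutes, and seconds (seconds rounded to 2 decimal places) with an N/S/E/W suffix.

Latitude: 0.382377 × 60 = 22.94262′ → 22′, remainder × 60 = 56.5572″
Longitude is negative → W; |value| = 0.143520
λ: 0.143520° → 8.61120′; 0.61120 × 60 = 36.6720″

25°22′56.56″ N, 0°08′36.67″ W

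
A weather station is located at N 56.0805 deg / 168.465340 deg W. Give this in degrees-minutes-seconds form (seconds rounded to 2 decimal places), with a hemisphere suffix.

Lat: 0.080500° → 4.83000′; 0.83000 × 60 = 49.8000″
Longitude: whole degrees 168; 27.92040′ → 27′ and 55.2240″

56°04′49.80″ N, 168°27′55.22″ W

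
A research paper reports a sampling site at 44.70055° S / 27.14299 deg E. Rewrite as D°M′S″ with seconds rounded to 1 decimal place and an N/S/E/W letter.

Latitude: 0.700550 × 60 = 42.03300′ → 42′, remainder × 60 = 1.980″
Lon: 0.142990° → 8.57940′; 0.57940 × 60 = 34.764″

44°42′2.0″ S, 27°08′34.8″ E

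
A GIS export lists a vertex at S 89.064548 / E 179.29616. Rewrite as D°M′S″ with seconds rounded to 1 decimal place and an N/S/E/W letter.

Latitude: whole degrees 89; 3.87288′ → 3′ and 52.373″
Longitude: whole degrees 179; 17.76960′ → 17′ and 46.176″

89°03′52.4″ S, 179°17′46.2″ E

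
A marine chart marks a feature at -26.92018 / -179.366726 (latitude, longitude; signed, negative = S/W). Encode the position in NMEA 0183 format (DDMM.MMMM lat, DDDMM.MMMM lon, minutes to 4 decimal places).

2655.2108,S / 17922.0036,W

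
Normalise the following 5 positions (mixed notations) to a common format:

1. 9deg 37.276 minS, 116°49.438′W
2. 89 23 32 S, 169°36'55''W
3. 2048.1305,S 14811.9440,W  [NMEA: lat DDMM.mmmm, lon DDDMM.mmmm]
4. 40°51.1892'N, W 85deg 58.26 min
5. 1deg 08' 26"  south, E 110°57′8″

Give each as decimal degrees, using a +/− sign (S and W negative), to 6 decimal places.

1. -9.621267, -116.823967
2. -89.392222, -169.615278
3. -20.802175, -148.199067
4. 40.853153, -85.971000
5. -1.140556, 110.952222

Point 1:
  φ: 37.276′ = 0.621267°; total 9.6212667
  S ⇒ negate
  λ: 116 + 49.438/60 = 116.8239667
  W ⇒ negate
Point 2:
  Latitude: 23′ + 32″ = 23.53333′; 89 + 23.53333/60 = 89.3922222
  S → negative
  Longitude: 36′ + 55″ = 36.91667′; 169 + 36.91667/60 = 169.6152778
  W → negative
Point 3:
  Lat: degrees = first 2 digits = 20, minutes = 48.1305; 20 + 48.1305/60 = 20.8021750
  S ⇒ negate
  λ: split at 3 digits → 148° and 11.944′; 148 + 11.944/60 = 148.1990667
  W ⇒ negate
Point 4:
  φ: 40 + 51.1892/60 = 40.8531533
  N ⇒ keep positive
  Longitude: 85 + 58.26/60 = 85.9710000
  W → negative
Point 5:
  Latitude: 1° + 8/60 + 26/3600 = 1 + 0.133333 + 0.007222 = 1.1405556
  S → negative
  Longitude: 57′ + 8″ = 57.13333′; 110 + 57.13333/60 = 110.9522222
  E ⇒ keep positive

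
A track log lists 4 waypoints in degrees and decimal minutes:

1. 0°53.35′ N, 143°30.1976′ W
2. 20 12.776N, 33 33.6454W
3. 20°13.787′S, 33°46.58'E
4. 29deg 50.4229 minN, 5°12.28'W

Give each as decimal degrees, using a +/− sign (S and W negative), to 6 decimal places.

1. 0.889167, -143.503293
2. 20.212933, -33.560757
3. -20.229783, 33.776333
4. 29.840382, -5.204667

Point 1:
  Lat: 53.35′ = 0.889167°; total 0.8891667
  N → positive
  Longitude: 143 + 30.1976/60 = 143.5032933
  W ⇒ negate
Point 2:
  Lat: 12.776′ = 0.212933°; total 20.2129333
  N ⇒ keep positive
  Longitude: 33 + 33.6454/60 = 33.5607567
  hemisphere W, so the sign is −
Point 3:
  Lat: 13.787′ = 0.229783°; total 20.2297833
  S ⇒ negate
  λ: 46.58′ = 0.776333°; total 33.7763333
  E ⇒ keep positive
Point 4:
  Lat: 50.4229′ = 0.840382°; total 29.8403817
  N → positive
  Longitude: 5 + 12.28/60 = 5.2046667
  hemisphere W, so the sign is −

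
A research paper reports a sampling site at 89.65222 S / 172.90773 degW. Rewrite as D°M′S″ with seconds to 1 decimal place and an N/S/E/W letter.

89°39′8.0″ S, 172°54′27.8″ W

Lat: 0.652220° → 39.13320′; 0.13320 × 60 = 7.992″
Lon: 0.907730 × 60 = 54.46380′ → 54′, remainder × 60 = 27.828″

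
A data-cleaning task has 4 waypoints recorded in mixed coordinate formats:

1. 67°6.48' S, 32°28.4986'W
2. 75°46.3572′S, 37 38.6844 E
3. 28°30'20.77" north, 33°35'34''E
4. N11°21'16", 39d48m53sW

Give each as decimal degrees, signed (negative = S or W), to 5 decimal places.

1. -67.10800, -32.47498
2. -75.77262, 37.64474
3. 28.50577, 33.59278
4. 11.35444, -39.81472

Point 1:
  Latitude: 6.48′ = 0.108000°; total 67.108000
  S → negative
  λ: 32 + 28.4986/60 = 32.474977
  W → negative
Point 2:
  Lat: 75 + 46.3572/60 = 75.772620
  hemisphere S, so the sign is −
  λ: 38.6844′ = 0.644740°; total 37.644740
  E → positive
Point 3:
  φ: 30′ + 20.77″ = 30.34617′; 28 + 30.34617/60 = 28.505769
  N → positive
  λ: 33 + 35/60 + 34/3600 = 33.592778
  E → positive
Point 4:
  φ: 11° + 21/60 + 16/3600 = 11 + 0.350000 + 0.004444 = 11.354444
  N → positive
  Longitude: 39° + 48/60 + 53/3600 = 39 + 0.800000 + 0.014722 = 39.814722
  hemisphere W, so the sign is −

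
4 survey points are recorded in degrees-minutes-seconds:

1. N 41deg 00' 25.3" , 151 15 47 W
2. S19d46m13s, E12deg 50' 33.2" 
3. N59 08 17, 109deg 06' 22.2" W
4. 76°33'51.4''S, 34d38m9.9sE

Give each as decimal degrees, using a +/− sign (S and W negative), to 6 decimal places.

1. 41.007028, -151.263056
2. -19.770278, 12.842556
3. 59.138056, -109.106167
4. -76.564278, 34.636083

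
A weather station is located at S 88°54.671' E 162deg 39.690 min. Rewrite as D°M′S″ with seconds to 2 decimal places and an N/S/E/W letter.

88°54′40.26″ S, 162°39′41.40″ E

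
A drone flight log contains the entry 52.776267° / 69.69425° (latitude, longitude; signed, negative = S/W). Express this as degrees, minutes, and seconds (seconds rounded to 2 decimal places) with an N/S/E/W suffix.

φ: 0.776267° → 46.57602′; 0.57602 × 60 = 34.5612″
Longitude: 0.694250° → 41.65500′; 0.65500 × 60 = 39.3000″

52°46′34.56″ N, 69°41′39.30″ E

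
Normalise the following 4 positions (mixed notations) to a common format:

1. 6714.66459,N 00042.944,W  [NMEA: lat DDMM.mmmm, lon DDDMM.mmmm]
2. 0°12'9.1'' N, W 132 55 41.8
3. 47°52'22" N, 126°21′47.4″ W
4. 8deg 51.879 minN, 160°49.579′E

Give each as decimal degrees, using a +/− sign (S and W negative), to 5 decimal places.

Point 1:
  Latitude: split at 2 digits → 67° and 14.66459′; 67 + 14.66459/60 = 67.244410
  N → positive
  Lon: degrees = first 3 digits = 0, minutes = 42.944; 0 + 42.944/60 = 0.715733
  W → negative
Point 2:
  φ: 0 + 12/60 + 9.1/3600 = 0.202528
  N ⇒ keep positive
  λ: 132° + 55/60 + 41.8/3600 = 132 + 0.916667 + 0.011611 = 132.928278
  hemisphere W, so the sign is −
Point 3:
  φ: 52′ + 22″ = 52.36667′; 47 + 52.36667/60 = 47.872778
  N ⇒ keep positive
  λ: 21′ + 47.4″ = 21.79000′; 126 + 21.79000/60 = 126.363167
  W ⇒ negate
Point 4:
  φ: 8 + 51.879/60 = 8.864650
  N ⇒ keep positive
  Longitude: 49.579′ = 0.826317°; total 160.826317
  E → positive

1. 67.24441, -0.71573
2. 0.20253, -132.92828
3. 47.87278, -126.36317
4. 8.86465, 160.82632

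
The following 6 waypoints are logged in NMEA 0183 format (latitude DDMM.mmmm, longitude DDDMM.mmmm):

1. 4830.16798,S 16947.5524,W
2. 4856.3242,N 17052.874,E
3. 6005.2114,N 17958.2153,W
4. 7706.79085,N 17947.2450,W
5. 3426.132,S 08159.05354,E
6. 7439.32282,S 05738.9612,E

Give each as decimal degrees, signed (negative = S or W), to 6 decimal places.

Point 1:
  φ: split at 2 digits → 48° and 30.16798′; 48 + 30.16798/60 = 48.5027997
  S → negative
  λ: split at 3 digits → 169° and 47.5524′; 169 + 47.5524/60 = 169.7925400
  W → negative
Point 2:
  Lat: split at 2 digits → 48° and 56.3242′; 48 + 56.3242/60 = 48.9387367
  N → positive
  Lon: degrees = first 3 digits = 170, minutes = 52.874; 170 + 52.874/60 = 170.8812333
  E ⇒ keep positive
Point 3:
  Latitude: split at 2 digits → 60° and 5.2114′; 60 + 5.2114/60 = 60.0868567
  N → positive
  Longitude: split at 3 digits → 179° and 58.2153′; 179 + 58.2153/60 = 179.9702550
  hemisphere W, so the sign is −
Point 4:
  Lat: split at 2 digits → 77° and 6.79085′; 77 + 6.79085/60 = 77.1131808
  N ⇒ keep positive
  Longitude: split at 3 digits → 179° and 47.245′; 179 + 47.245/60 = 179.7874167
  W → negative
Point 5:
  Lat: split at 2 digits → 34° and 26.132′; 34 + 26.132/60 = 34.4355333
  hemisphere S, so the sign is −
  λ: degrees = first 3 digits = 81, minutes = 59.05354; 81 + 59.05354/60 = 81.9842257
  E → positive
Point 6:
  Latitude: degrees = first 2 digits = 74, minutes = 39.32282; 74 + 39.32282/60 = 74.6553803
  S ⇒ negate
  Longitude: degrees = first 3 digits = 57, minutes = 38.9612; 57 + 38.9612/60 = 57.6493533
  E ⇒ keep positive

1. -48.502800, -169.792540
2. 48.938737, 170.881233
3. 60.086857, -179.970255
4. 77.113181, -179.787417
5. -34.435533, 81.984226
6. -74.655380, 57.649353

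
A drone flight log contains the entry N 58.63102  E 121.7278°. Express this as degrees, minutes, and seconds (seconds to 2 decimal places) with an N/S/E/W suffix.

58°37′51.67″ N, 121°43′40.08″ E

φ: whole degrees 58; 37.86120′ → 37′ and 51.6720″
Lon: whole degrees 121; 43.66800′ → 43′ and 40.0800″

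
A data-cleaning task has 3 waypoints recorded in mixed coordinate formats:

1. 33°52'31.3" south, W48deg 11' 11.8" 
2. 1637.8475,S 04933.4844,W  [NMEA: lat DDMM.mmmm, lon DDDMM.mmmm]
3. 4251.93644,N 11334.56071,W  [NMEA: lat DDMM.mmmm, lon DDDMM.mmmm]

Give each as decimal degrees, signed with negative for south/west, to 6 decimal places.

1. -33.875361, -48.186611
2. -16.630792, -49.558073
3. 42.865607, -113.576012

Point 1:
  Lat: 52′ + 31.3″ = 52.52167′; 33 + 52.52167/60 = 33.8753611
  S ⇒ negate
  Longitude: 48 + 11/60 + 11.8/3600 = 48.1866111
  W → negative
Point 2:
  Latitude: split at 2 digits → 16° and 37.8475′; 16 + 37.8475/60 = 16.6307917
  S ⇒ negate
  Longitude: split at 3 digits → 049° and 33.4844′; 49 + 33.4844/60 = 49.5580733
  W → negative
Point 3:
  Latitude: split at 2 digits → 42° and 51.93644′; 42 + 51.93644/60 = 42.8656073
  N ⇒ keep positive
  λ: split at 3 digits → 113° and 34.56071′; 113 + 34.56071/60 = 113.5760118
  W → negative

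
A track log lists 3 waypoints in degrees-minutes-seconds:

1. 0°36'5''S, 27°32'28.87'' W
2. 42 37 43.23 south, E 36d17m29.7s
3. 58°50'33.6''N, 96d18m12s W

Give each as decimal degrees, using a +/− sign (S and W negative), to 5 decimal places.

Point 1:
  φ: 0° + 36/60 + 5/3600 = 0 + 0.600000 + 0.001389 = 0.601389
  S → negative
  Lon: 27° + 32/60 + 28.87/3600 = 27 + 0.533333 + 0.008019 = 27.541353
  hemisphere W, so the sign is −
Point 2:
  φ: 42° + 37/60 + 43.23/3600 = 42 + 0.616667 + 0.012008 = 42.628675
  S → negative
  Lon: 36 + 17/60 + 29.7/3600 = 36.291583
  E ⇒ keep positive
Point 3:
  Lat: 58 + 50/60 + 33.6/3600 = 58.842667
  N → positive
  λ: 96° + 18/60 + 12/3600 = 96 + 0.300000 + 0.003333 = 96.303333
  W → negative

1. -0.60139, -27.54135
2. -42.62868, 36.29158
3. 58.84267, -96.30333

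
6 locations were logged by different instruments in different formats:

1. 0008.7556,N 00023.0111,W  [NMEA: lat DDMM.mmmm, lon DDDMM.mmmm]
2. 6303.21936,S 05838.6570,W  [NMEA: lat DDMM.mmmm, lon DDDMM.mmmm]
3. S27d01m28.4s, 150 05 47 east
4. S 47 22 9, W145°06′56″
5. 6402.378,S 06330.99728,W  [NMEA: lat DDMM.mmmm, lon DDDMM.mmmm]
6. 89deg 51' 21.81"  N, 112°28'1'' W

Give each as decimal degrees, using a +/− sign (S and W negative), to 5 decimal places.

1. 0.14593, -0.38352
2. -63.05366, -58.64428
3. -27.02456, 150.09639
4. -47.36917, -145.11556
5. -64.03963, -63.51662
6. 89.85606, -112.46694

Point 1:
  Latitude: split at 2 digits → 00° and 8.7556′; 0 + 8.7556/60 = 0.145927
  N → positive
  λ: degrees = first 3 digits = 0, minutes = 23.0111; 0 + 23.0111/60 = 0.383518
  W → negative
Point 2:
  Latitude: degrees = first 2 digits = 63, minutes = 3.21936; 63 + 3.21936/60 = 63.053656
  S → negative
  λ: split at 3 digits → 058° and 38.657′; 58 + 38.657/60 = 58.644283
  W ⇒ negate
Point 3:
  Lat: 1′ + 28.4″ = 1.47333′; 27 + 1.47333/60 = 27.024556
  S → negative
  Lon: 150 + 5/60 + 47/3600 = 150.096389
  E → positive
Point 4:
  φ: 47 + 22/60 + 9/3600 = 47.369167
  S → negative
  Lon: 6′ + 56″ = 6.93333′; 145 + 6.93333/60 = 145.115556
  hemisphere W, so the sign is −
Point 5:
  φ: degrees = first 2 digits = 64, minutes = 2.378; 64 + 2.378/60 = 64.039633
  hemisphere S, so the sign is −
  Longitude: split at 3 digits → 063° and 30.99728′; 63 + 30.99728/60 = 63.516621
  hemisphere W, so the sign is −
Point 6:
  Latitude: 89 + 51/60 + 21.81/3600 = 89.856058
  N ⇒ keep positive
  λ: 112 + 28/60 + 1/3600 = 112.466944
  hemisphere W, so the sign is −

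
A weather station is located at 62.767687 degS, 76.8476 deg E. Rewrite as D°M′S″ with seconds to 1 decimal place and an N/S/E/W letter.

62°46′3.7″ S, 76°50′51.4″ E

Latitude: 0.767687 × 60 = 46.06122′ → 46′, remainder × 60 = 3.673″
Longitude: whole degrees 76; 50.85600′ → 50′ and 51.360″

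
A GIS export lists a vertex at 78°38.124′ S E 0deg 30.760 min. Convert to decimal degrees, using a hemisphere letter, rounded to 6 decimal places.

φ: 38.124′ = 0.635400°; total 78.6354000
Longitude: 30.76′ = 0.512667°; total 0.5126667

78.635400° S, 0.512667° E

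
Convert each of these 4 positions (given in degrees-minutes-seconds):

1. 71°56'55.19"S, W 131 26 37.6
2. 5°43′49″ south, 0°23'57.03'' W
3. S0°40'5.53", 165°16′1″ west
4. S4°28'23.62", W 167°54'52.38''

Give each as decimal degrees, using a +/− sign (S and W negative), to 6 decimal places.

1. -71.948664, -131.443778
2. -5.730278, -0.399175
3. -0.668203, -165.266944
4. -4.473228, -167.914550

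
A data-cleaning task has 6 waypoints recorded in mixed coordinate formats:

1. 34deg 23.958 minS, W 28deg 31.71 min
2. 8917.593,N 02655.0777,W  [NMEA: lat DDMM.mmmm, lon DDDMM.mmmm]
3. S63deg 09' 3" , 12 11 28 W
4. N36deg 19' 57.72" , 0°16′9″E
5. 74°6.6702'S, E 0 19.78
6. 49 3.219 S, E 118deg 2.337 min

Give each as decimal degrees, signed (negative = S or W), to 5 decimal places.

1. -34.39930, -28.52850
2. 89.29322, -26.91796
3. -63.15083, -12.19111
4. 36.33270, 0.26917
5. -74.11117, 0.32967
6. -49.05365, 118.03895

Point 1:
  φ: 23.958′ = 0.399300°; total 34.399300
  S → negative
  Longitude: 28 + 31.71/60 = 28.528500
  W ⇒ negate
Point 2:
  Latitude: split at 2 digits → 89° and 17.593′; 89 + 17.593/60 = 89.293217
  N → positive
  Lon: degrees = first 3 digits = 26, minutes = 55.0777; 26 + 55.0777/60 = 26.917962
  hemisphere W, so the sign is −
Point 3:
  Lat: 63° + 9/60 + 3/3600 = 63 + 0.150000 + 0.000833 = 63.150833
  S → negative
  Lon: 12 + 11/60 + 28/3600 = 12.191111
  W ⇒ negate
Point 4:
  Lat: 19′ + 57.72″ = 19.96200′; 36 + 19.96200/60 = 36.332700
  N ⇒ keep positive
  λ: 0° + 16/60 + 9/3600 = 0 + 0.266667 + 0.002500 = 0.269167
  E → positive
Point 5:
  Lat: 6.6702′ = 0.111170°; total 74.111170
  S ⇒ negate
  Lon: 0 + 19.78/60 = 0.329667
  E ⇒ keep positive
Point 6:
  Lat: 49 + 3.219/60 = 49.053650
  S ⇒ negate
  Lon: 118 + 2.337/60 = 118.038950
  E ⇒ keep positive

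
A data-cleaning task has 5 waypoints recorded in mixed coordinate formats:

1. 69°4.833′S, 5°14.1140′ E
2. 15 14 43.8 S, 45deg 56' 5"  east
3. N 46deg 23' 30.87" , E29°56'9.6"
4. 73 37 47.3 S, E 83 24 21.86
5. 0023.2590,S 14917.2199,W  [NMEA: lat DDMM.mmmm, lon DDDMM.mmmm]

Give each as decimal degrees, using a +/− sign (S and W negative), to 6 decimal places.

Point 1:
  Lat: 4.833′ = 0.080550°; total 69.0805500
  S ⇒ negate
  λ: 5 + 14.114/60 = 5.2352333
  E → positive
Point 2:
  Lat: 14′ + 43.8″ = 14.73000′; 15 + 14.73000/60 = 15.2455000
  S ⇒ negate
  Longitude: 56′ + 5″ = 56.08333′; 45 + 56.08333/60 = 45.9347222
  E ⇒ keep positive
Point 3:
  Lat: 23′ + 30.87″ = 23.51450′; 46 + 23.51450/60 = 46.3919083
  N ⇒ keep positive
  Lon: 29° + 56/60 + 9.6/3600 = 29 + 0.933333 + 0.002667 = 29.9360000
  E ⇒ keep positive
Point 4:
  Latitude: 73 + 37/60 + 47.3/3600 = 73.6298056
  S ⇒ negate
  Longitude: 24′ + 21.86″ = 24.36433′; 83 + 24.36433/60 = 83.4060722
  E → positive
Point 5:
  Lat: split at 2 digits → 00° and 23.259′; 0 + 23.259/60 = 0.3876500
  S → negative
  Lon: degrees = first 3 digits = 149, minutes = 17.2199; 149 + 17.2199/60 = 149.2869983
  W ⇒ negate

1. -69.080550, 5.235233
2. -15.245500, 45.934722
3. 46.391908, 29.936000
4. -73.629806, 83.406072
5. -0.387650, -149.286998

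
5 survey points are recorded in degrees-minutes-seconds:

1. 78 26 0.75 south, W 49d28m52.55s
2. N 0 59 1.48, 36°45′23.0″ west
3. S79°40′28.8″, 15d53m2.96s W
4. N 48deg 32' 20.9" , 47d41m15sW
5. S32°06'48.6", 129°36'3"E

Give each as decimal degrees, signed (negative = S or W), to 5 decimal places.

1. -78.43354, -49.48126
2. 0.98374, -36.75639
3. -79.67467, -15.88416
4. 48.53914, -47.68750
5. -32.11350, 129.60083

Point 1:
  Latitude: 26′ + 0.75″ = 26.01250′; 78 + 26.01250/60 = 78.433542
  S ⇒ negate
  Longitude: 49° + 28/60 + 52.55/3600 = 49 + 0.466667 + 0.014597 = 49.481264
  hemisphere W, so the sign is −
Point 2:
  Lat: 0 + 59/60 + 1.48/3600 = 0.983744
  N ⇒ keep positive
  Longitude: 45′ + 23″ = 45.38333′; 36 + 45.38333/60 = 36.756389
  hemisphere W, so the sign is −
Point 3:
  Latitude: 79° + 40/60 + 28.8/3600 = 79 + 0.666667 + 0.008000 = 79.674667
  S ⇒ negate
  λ: 15 + 53/60 + 2.96/3600 = 15.884156
  W → negative
Point 4:
  Lat: 32′ + 20.9″ = 32.34833′; 48 + 32.34833/60 = 48.539139
  N → positive
  Longitude: 47° + 41/60 + 15/3600 = 47 + 0.683333 + 0.004167 = 47.687500
  W → negative
Point 5:
  Latitude: 6′ + 48.6″ = 6.81000′; 32 + 6.81000/60 = 32.113500
  S → negative
  Longitude: 129 + 36/60 + 3/3600 = 129.600833
  E ⇒ keep positive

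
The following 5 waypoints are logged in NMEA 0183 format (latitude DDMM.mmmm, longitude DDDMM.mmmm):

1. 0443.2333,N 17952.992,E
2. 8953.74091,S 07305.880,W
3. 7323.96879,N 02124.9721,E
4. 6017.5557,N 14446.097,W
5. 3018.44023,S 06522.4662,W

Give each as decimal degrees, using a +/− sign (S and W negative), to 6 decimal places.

Point 1:
  Latitude: split at 2 digits → 04° and 43.2333′; 4 + 43.2333/60 = 4.7205550
  N → positive
  λ: degrees = first 3 digits = 179, minutes = 52.992; 179 + 52.992/60 = 179.8832000
  E ⇒ keep positive
Point 2:
  φ: split at 2 digits → 89° and 53.74091′; 89 + 53.74091/60 = 89.8956818
  S ⇒ negate
  Longitude: degrees = first 3 digits = 73, minutes = 5.88; 73 + 5.88/60 = 73.0980000
  W → negative
Point 3:
  Latitude: degrees = first 2 digits = 73, minutes = 23.96879; 73 + 23.96879/60 = 73.3994798
  N ⇒ keep positive
  λ: split at 3 digits → 021° and 24.9721′; 21 + 24.9721/60 = 21.4162017
  E → positive
Point 4:
  φ: split at 2 digits → 60° and 17.5557′; 60 + 17.5557/60 = 60.2925950
  N → positive
  λ: degrees = first 3 digits = 144, minutes = 46.097; 144 + 46.097/60 = 144.7682833
  hemisphere W, so the sign is −
Point 5:
  Latitude: degrees = first 2 digits = 30, minutes = 18.44023; 30 + 18.44023/60 = 30.3073372
  hemisphere S, so the sign is −
  Longitude: degrees = first 3 digits = 65, minutes = 22.4662; 65 + 22.4662/60 = 65.3744367
  W → negative

1. 4.720555, 179.883200
2. -89.895682, -73.098000
3. 73.399480, 21.416202
4. 60.292595, -144.768283
5. -30.307337, -65.374437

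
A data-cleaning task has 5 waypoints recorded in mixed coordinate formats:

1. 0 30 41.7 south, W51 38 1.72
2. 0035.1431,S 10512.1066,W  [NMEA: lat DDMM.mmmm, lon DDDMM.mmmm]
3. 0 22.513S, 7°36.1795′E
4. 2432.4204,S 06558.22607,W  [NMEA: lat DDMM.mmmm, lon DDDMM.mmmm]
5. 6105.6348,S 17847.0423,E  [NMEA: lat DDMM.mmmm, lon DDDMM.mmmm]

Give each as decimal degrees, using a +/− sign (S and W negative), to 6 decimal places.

1. -0.511583, -51.633811
2. -0.585718, -105.201777
3. -0.375217, 7.602992
4. -24.540340, -65.970435
5. -61.093913, 178.784038

Point 1:
  φ: 0 + 30/60 + 41.7/3600 = 0.5115833
  hemisphere S, so the sign is −
  Longitude: 51 + 38/60 + 1.72/3600 = 51.6338111
  hemisphere W, so the sign is −
Point 2:
  φ: degrees = first 2 digits = 0, minutes = 35.1431; 0 + 35.1431/60 = 0.5857183
  S → negative
  Lon: degrees = first 3 digits = 105, minutes = 12.1066; 105 + 12.1066/60 = 105.2017767
  W → negative
Point 3:
  Lat: 0 + 22.513/60 = 0.3752167
  S ⇒ negate
  λ: 36.1795′ = 0.602992°; total 7.6029917
  E → positive
Point 4:
  φ: degrees = first 2 digits = 24, minutes = 32.4204; 24 + 32.4204/60 = 24.5403400
  S ⇒ negate
  Longitude: split at 3 digits → 065° and 58.22607′; 65 + 58.22607/60 = 65.9704345
  W → negative
Point 5:
  φ: split at 2 digits → 61° and 5.6348′; 61 + 5.6348/60 = 61.0939133
  hemisphere S, so the sign is −
  Lon: degrees = first 3 digits = 178, minutes = 47.0423; 178 + 47.0423/60 = 178.7840383
  E → positive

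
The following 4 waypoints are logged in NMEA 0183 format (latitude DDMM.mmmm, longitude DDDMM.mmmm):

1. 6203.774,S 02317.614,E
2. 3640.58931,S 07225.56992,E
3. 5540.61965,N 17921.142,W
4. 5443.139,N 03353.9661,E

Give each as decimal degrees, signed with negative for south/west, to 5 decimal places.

Point 1:
  φ: split at 2 digits → 62° and 3.774′; 62 + 3.774/60 = 62.062900
  S → negative
  Longitude: split at 3 digits → 023° and 17.614′; 23 + 17.614/60 = 23.293567
  E ⇒ keep positive
Point 2:
  Lat: split at 2 digits → 36° and 40.58931′; 36 + 40.58931/60 = 36.676489
  hemisphere S, so the sign is −
  Longitude: degrees = first 3 digits = 72, minutes = 25.56992; 72 + 25.56992/60 = 72.426165
  E → positive
Point 3:
  Latitude: split at 2 digits → 55° and 40.61965′; 55 + 40.61965/60 = 55.676994
  N → positive
  Longitude: split at 3 digits → 179° and 21.142′; 179 + 21.142/60 = 179.352367
  W ⇒ negate
Point 4:
  Latitude: degrees = first 2 digits = 54, minutes = 43.139; 54 + 43.139/60 = 54.718983
  N ⇒ keep positive
  Longitude: split at 3 digits → 033° and 53.9661′; 33 + 53.9661/60 = 33.899435
  E ⇒ keep positive

1. -62.06290, 23.29357
2. -36.67649, 72.42617
3. 55.67699, -179.35237
4. 54.71898, 33.89944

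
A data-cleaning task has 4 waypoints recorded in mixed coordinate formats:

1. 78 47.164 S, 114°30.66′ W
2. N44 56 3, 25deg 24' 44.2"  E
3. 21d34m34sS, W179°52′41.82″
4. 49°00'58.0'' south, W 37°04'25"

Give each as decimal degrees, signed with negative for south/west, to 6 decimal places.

1. -78.786067, -114.511000
2. 44.934167, 25.412278
3. -21.576111, -179.878283
4. -49.016111, -37.073611

Point 1:
  Latitude: 78 + 47.164/60 = 78.7860667
  hemisphere S, so the sign is −
  Lon: 30.66′ = 0.511000°; total 114.5110000
  hemisphere W, so the sign is −
Point 2:
  Latitude: 44° + 56/60 + 3/3600 = 44 + 0.933333 + 0.000833 = 44.9341667
  N ⇒ keep positive
  λ: 24′ + 44.2″ = 24.73667′; 25 + 24.73667/60 = 25.4122778
  E ⇒ keep positive
Point 3:
  φ: 34′ + 34″ = 34.56667′; 21 + 34.56667/60 = 21.5761111
  hemisphere S, so the sign is −
  Lon: 179° + 52/60 + 41.82/3600 = 179 + 0.866667 + 0.011617 = 179.8782833
  hemisphere W, so the sign is −
Point 4:
  Latitude: 49 + 0/60 + 58/3600 = 49.0161111
  hemisphere S, so the sign is −
  Lon: 4′ + 25″ = 4.41667′; 37 + 4.41667/60 = 37.0736111
  W → negative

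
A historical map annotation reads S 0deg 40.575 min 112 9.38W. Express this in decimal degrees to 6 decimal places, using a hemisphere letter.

0.676250° S, 112.156333° W

Latitude: 40.575′ = 0.676250°; total 0.6762500
Lon: 9.38′ = 0.156333°; total 112.1563333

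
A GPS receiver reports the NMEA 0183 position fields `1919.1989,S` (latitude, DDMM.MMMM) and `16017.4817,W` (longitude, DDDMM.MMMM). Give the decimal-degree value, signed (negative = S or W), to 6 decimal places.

-19.319982, -160.291362

Lat: split at 2 digits → 19° and 19.1989′; 19 + 19.1989/60 = 19.3199817
S ⇒ negate
Lon: degrees = first 3 digits = 160, minutes = 17.4817; 160 + 17.4817/60 = 160.2913617
hemisphere W, so the sign is −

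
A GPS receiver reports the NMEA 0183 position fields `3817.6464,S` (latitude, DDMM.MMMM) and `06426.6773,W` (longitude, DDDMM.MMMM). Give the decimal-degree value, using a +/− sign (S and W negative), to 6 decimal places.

Lat: degrees = first 2 digits = 38, minutes = 17.6464; 38 + 17.6464/60 = 38.2941067
S → negative
Longitude: split at 3 digits → 064° and 26.6773′; 64 + 26.6773/60 = 64.4446217
hemisphere W, so the sign is −

-38.294107, -64.444622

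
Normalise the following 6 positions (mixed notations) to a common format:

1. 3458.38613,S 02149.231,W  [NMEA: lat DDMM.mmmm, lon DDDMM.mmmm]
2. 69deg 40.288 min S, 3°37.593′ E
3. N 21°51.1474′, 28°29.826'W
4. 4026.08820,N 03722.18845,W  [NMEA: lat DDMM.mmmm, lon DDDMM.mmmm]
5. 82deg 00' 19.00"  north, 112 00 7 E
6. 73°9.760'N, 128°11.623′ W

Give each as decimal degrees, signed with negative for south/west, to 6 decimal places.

Point 1:
  φ: split at 2 digits → 34° and 58.38613′; 34 + 58.38613/60 = 34.9731022
  hemisphere S, so the sign is −
  Longitude: split at 3 digits → 021° and 49.231′; 21 + 49.231/60 = 21.8205167
  hemisphere W, so the sign is −
Point 2:
  φ: 69 + 40.288/60 = 69.6714667
  hemisphere S, so the sign is −
  Longitude: 37.593′ = 0.626550°; total 3.6265500
  E → positive
Point 3:
  φ: 51.1474′ = 0.852457°; total 21.8524567
  N ⇒ keep positive
  Longitude: 29.826′ = 0.497100°; total 28.4971000
  hemisphere W, so the sign is −
Point 4:
  φ: split at 2 digits → 40° and 26.0882′; 40 + 26.0882/60 = 40.4348033
  N ⇒ keep positive
  Longitude: split at 3 digits → 037° and 22.18845′; 37 + 22.18845/60 = 37.3698075
  W ⇒ negate
Point 5:
  Lat: 82 + 0/60 + 19/3600 = 82.0052778
  N → positive
  λ: 112° + 0/60 + 7/3600 = 112 + 0.000000 + 0.001944 = 112.0019444
  E → positive
Point 6:
  Latitude: 9.76′ = 0.162667°; total 73.1626667
  N ⇒ keep positive
  Lon: 11.623′ = 0.193717°; total 128.1937167
  W ⇒ negate

1. -34.973102, -21.820517
2. -69.671467, 3.626550
3. 21.852457, -28.497100
4. 40.434803, -37.369808
5. 82.005278, 112.001944
6. 73.162667, -128.193717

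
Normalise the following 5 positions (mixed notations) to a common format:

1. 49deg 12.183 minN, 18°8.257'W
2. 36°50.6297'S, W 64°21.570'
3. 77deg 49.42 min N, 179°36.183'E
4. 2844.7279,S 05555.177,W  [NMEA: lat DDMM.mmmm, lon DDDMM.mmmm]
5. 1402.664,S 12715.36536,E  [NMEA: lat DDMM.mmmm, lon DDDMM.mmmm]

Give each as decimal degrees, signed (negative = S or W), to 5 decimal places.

1. 49.20305, -18.13762
2. -36.84383, -64.35950
3. 77.82367, 179.60305
4. -28.74547, -55.91962
5. -14.04440, 127.25609

Point 1:
  Lat: 12.183′ = 0.203050°; total 49.203050
  N ⇒ keep positive
  Lon: 8.257′ = 0.137617°; total 18.137617
  hemisphere W, so the sign is −
Point 2:
  φ: 36 + 50.6297/60 = 36.843828
  S → negative
  Longitude: 21.57′ = 0.359500°; total 64.359500
  W ⇒ negate
Point 3:
  Latitude: 49.42′ = 0.823667°; total 77.823667
  N ⇒ keep positive
  λ: 36.183′ = 0.603050°; total 179.603050
  E ⇒ keep positive
Point 4:
  Lat: split at 2 digits → 28° and 44.7279′; 28 + 44.7279/60 = 28.745465
  S ⇒ negate
  λ: split at 3 digits → 055° and 55.177′; 55 + 55.177/60 = 55.919617
  W ⇒ negate
Point 5:
  Latitude: degrees = first 2 digits = 14, minutes = 2.664; 14 + 2.664/60 = 14.044400
  S → negative
  Lon: split at 3 digits → 127° and 15.36536′; 127 + 15.36536/60 = 127.256089
  E → positive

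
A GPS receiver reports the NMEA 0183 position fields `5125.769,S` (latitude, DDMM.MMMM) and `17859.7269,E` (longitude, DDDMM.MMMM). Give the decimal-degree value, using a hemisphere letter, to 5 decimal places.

51.42948° S, 178.99545° E

Lat: split at 2 digits → 51° and 25.769′; 51 + 25.769/60 = 51.429483
λ: degrees = first 3 digits = 178, minutes = 59.7269; 178 + 59.7269/60 = 178.995448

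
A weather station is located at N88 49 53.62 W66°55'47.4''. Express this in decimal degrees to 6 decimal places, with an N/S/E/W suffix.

88.831561° N, 66.929833° W

φ: 49′ + 53.62″ = 49.89367′; 88 + 49.89367/60 = 88.8315611
λ: 55′ + 47.4″ = 55.79000′; 66 + 55.79000/60 = 66.9298333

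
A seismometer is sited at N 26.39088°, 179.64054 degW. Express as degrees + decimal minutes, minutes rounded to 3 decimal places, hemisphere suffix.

26° 23.453′ N, 179° 38.432′ W

Latitude: minutes = (26.390880 − 26) × 60 = 23.45280
λ: fractional part 0.640540 → 38.43240 minutes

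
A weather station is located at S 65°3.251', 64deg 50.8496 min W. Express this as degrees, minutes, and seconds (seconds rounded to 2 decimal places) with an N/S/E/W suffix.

65°03′15.06″ S, 64°50′50.98″ W

Lat: fractional minutes 0.25100 × 60 = 15.0600″
Lon: fractional minutes 0.84960 × 60 = 50.9760″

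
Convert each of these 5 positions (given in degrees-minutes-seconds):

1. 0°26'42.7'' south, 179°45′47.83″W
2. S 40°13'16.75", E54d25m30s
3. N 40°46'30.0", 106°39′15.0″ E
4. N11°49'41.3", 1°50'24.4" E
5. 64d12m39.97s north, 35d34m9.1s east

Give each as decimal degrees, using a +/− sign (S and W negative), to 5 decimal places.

Point 1:
  φ: 0° + 26/60 + 42.7/3600 = 0 + 0.433333 + 0.011861 = 0.445194
  S → negative
  Lon: 179° + 45/60 + 47.83/3600 = 179 + 0.750000 + 0.013286 = 179.763286
  W ⇒ negate
Point 2:
  Latitude: 40 + 13/60 + 16.75/3600 = 40.221319
  S ⇒ negate
  Lon: 54 + 25/60 + 30/3600 = 54.425000
  E ⇒ keep positive
Point 3:
  Latitude: 46′ + 30″ = 46.50000′; 40 + 46.50000/60 = 40.775000
  N ⇒ keep positive
  λ: 106 + 39/60 + 15/3600 = 106.654167
  E → positive
Point 4:
  Latitude: 49′ + 41.3″ = 49.68833′; 11 + 49.68833/60 = 11.828139
  N → positive
  Lon: 1° + 50/60 + 24.4/3600 = 1 + 0.833333 + 0.006778 = 1.840111
  E → positive
Point 5:
  φ: 64 + 12/60 + 39.97/3600 = 64.211103
  N → positive
  Longitude: 34′ + 9.1″ = 34.15167′; 35 + 34.15167/60 = 35.569194
  E → positive

1. -0.44519, -179.76329
2. -40.22132, 54.42500
3. 40.77500, 106.65417
4. 11.82814, 1.84011
5. 64.21110, 35.56919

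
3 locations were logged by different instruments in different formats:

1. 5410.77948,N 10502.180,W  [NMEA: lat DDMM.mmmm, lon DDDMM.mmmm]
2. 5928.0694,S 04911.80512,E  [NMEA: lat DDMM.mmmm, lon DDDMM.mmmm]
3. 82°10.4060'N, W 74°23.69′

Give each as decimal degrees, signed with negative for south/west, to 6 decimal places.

1. 54.179658, -105.036333
2. -59.467823, 49.196752
3. 82.173433, -74.394833

Point 1:
  Lat: split at 2 digits → 54° and 10.77948′; 54 + 10.77948/60 = 54.1796580
  N ⇒ keep positive
  Lon: degrees = first 3 digits = 105, minutes = 2.18; 105 + 2.18/60 = 105.0363333
  hemisphere W, so the sign is −
Point 2:
  Latitude: degrees = first 2 digits = 59, minutes = 28.0694; 59 + 28.0694/60 = 59.4678233
  S → negative
  λ: split at 3 digits → 049° and 11.80512′; 49 + 11.80512/60 = 49.1967520
  E → positive
Point 3:
  φ: 82 + 10.406/60 = 82.1734333
  N → positive
  Lon: 23.69′ = 0.394833°; total 74.3948333
  W → negative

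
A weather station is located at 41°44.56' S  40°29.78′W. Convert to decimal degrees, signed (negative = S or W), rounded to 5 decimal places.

Latitude: 44.56′ = 0.742667°; total 41.742667
S ⇒ negate
λ: 29.78′ = 0.496333°; total 40.496333
W → negative

-41.74267, -40.49633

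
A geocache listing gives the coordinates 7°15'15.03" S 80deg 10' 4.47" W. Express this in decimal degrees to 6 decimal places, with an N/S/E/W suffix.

7.254175° S, 80.167908° W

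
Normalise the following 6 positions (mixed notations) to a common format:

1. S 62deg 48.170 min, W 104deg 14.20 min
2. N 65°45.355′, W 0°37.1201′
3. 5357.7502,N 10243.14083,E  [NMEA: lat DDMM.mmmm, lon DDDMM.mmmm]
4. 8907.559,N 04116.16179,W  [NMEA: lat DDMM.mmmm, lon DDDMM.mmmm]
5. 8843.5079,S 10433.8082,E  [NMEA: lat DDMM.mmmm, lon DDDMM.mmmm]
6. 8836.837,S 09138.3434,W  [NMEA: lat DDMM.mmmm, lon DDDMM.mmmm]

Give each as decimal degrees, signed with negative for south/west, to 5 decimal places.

1. -62.80283, -104.23667
2. 65.75592, -0.61867
3. 53.96250, 102.71901
4. 89.12598, -41.26936
5. -88.72513, 104.56347
6. -88.61395, -91.63906

Point 1:
  Lat: 62 + 48.17/60 = 62.802833
  hemisphere S, so the sign is −
  λ: 14.2′ = 0.236667°; total 104.236667
  hemisphere W, so the sign is −
Point 2:
  Latitude: 65 + 45.355/60 = 65.755917
  N ⇒ keep positive
  Lon: 0 + 37.1201/60 = 0.618668
  hemisphere W, so the sign is −
Point 3:
  Latitude: degrees = first 2 digits = 53, minutes = 57.7502; 53 + 57.7502/60 = 53.962503
  N ⇒ keep positive
  Lon: split at 3 digits → 102° and 43.14083′; 102 + 43.14083/60 = 102.719014
  E ⇒ keep positive
Point 4:
  Latitude: degrees = first 2 digits = 89, minutes = 7.559; 89 + 7.559/60 = 89.125983
  N → positive
  Longitude: split at 3 digits → 041° and 16.16179′; 41 + 16.16179/60 = 41.269363
  W ⇒ negate
Point 5:
  Latitude: degrees = first 2 digits = 88, minutes = 43.5079; 88 + 43.5079/60 = 88.725132
  S → negative
  Lon: split at 3 digits → 104° and 33.8082′; 104 + 33.8082/60 = 104.563470
  E ⇒ keep positive
Point 6:
  Latitude: degrees = first 2 digits = 88, minutes = 36.837; 88 + 36.837/60 = 88.613950
  S ⇒ negate
  λ: degrees = first 3 digits = 91, minutes = 38.3434; 91 + 38.3434/60 = 91.639057
  W → negative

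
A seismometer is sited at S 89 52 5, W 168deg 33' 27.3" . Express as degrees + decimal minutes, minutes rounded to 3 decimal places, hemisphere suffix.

Lat: 52 + 5/60 = 52.08333′
λ: seconds/60 = 0.45500; minutes = 33 + 0.45500 = 33.45500

89° 52.083′ S, 168° 33.455′ W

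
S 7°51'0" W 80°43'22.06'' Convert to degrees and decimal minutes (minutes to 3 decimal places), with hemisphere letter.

7° 51.000′ S, 80° 43.368′ W

φ: 51 + 0/60 = 51.00000′
Lon: seconds/60 = 0.36767; minutes = 43 + 0.36767 = 43.36767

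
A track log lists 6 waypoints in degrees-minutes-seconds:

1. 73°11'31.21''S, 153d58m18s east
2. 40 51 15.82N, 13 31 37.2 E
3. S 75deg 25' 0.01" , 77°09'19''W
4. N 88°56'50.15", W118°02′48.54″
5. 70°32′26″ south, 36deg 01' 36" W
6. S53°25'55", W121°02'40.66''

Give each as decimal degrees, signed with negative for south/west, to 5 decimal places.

Point 1:
  φ: 73° + 11/60 + 31.21/3600 = 73 + 0.183333 + 0.008669 = 73.192003
  S → negative
  λ: 58′ + 18″ = 58.30000′; 153 + 58.30000/60 = 153.971667
  E → positive
Point 2:
  Latitude: 40 + 51/60 + 15.82/3600 = 40.854394
  N ⇒ keep positive
  λ: 31′ + 37.2″ = 31.62000′; 13 + 31.62000/60 = 13.527000
  E → positive
Point 3:
  Latitude: 25′ + 0.01″ = 25.00017′; 75 + 25.00017/60 = 75.416669
  hemisphere S, so the sign is −
  Lon: 77 + 9/60 + 19/3600 = 77.155278
  hemisphere W, so the sign is −
Point 4:
  φ: 56′ + 50.15″ = 56.83583′; 88 + 56.83583/60 = 88.947264
  N → positive
  Longitude: 118° + 2/60 + 48.54/3600 = 118 + 0.033333 + 0.013483 = 118.046817
  W ⇒ negate
Point 5:
  φ: 70 + 32/60 + 26/3600 = 70.540556
  hemisphere S, so the sign is −
  Longitude: 36 + 1/60 + 36/3600 = 36.026667
  hemisphere W, so the sign is −
Point 6:
  Latitude: 53° + 25/60 + 55/3600 = 53 + 0.416667 + 0.015278 = 53.431944
  S ⇒ negate
  λ: 2′ + 40.66″ = 2.67767′; 121 + 2.67767/60 = 121.044628
  W → negative

1. -73.19200, 153.97167
2. 40.85439, 13.52700
3. -75.41667, -77.15528
4. 88.94726, -118.04682
5. -70.54056, -36.02667
6. -53.43194, -121.04463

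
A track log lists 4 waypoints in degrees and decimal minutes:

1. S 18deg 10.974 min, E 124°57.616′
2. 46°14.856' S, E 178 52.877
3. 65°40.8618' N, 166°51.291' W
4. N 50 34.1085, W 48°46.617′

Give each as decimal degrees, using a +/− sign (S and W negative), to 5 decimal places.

1. -18.18290, 124.96027
2. -46.24760, 178.88128
3. 65.68103, -166.85485
4. 50.56848, -48.77695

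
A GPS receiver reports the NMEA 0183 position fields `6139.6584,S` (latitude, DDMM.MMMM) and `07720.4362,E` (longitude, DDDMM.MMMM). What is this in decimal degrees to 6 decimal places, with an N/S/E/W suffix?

61.660973° S, 77.340603° E

Lat: degrees = first 2 digits = 61, minutes = 39.6584; 61 + 39.6584/60 = 61.6609733
Lon: split at 3 digits → 077° and 20.4362′; 77 + 20.4362/60 = 77.3406033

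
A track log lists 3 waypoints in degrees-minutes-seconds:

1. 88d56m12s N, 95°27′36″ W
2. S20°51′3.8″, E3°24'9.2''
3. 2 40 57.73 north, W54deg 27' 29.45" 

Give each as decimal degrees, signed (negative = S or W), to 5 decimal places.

1. 88.93667, -95.46000
2. -20.85106, 3.40256
3. 2.68270, -54.45818

Point 1:
  Lat: 88 + 56/60 + 12/3600 = 88.936667
  N ⇒ keep positive
  Longitude: 95° + 27/60 + 36/3600 = 95 + 0.450000 + 0.010000 = 95.460000
  W → negative
Point 2:
  Lat: 51′ + 3.8″ = 51.06333′; 20 + 51.06333/60 = 20.851056
  S → negative
  Longitude: 3 + 24/60 + 9.2/3600 = 3.402556
  E ⇒ keep positive
Point 3:
  Latitude: 2 + 40/60 + 57.73/3600 = 2.682703
  N → positive
  λ: 54 + 27/60 + 29.45/3600 = 54.458181
  W ⇒ negate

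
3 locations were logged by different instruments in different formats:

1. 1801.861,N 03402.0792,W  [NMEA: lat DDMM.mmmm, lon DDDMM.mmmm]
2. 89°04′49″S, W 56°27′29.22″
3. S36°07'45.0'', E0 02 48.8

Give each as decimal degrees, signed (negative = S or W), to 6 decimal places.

1. 18.031017, -34.034653
2. -89.080278, -56.458117
3. -36.129167, 0.046889

Point 1:
  Lat: degrees = first 2 digits = 18, minutes = 1.861; 18 + 1.861/60 = 18.0310167
  N → positive
  λ: degrees = first 3 digits = 34, minutes = 2.0792; 34 + 2.0792/60 = 34.0346533
  W → negative
Point 2:
  Latitude: 89 + 4/60 + 49/3600 = 89.0802778
  hemisphere S, so the sign is −
  λ: 27′ + 29.22″ = 27.48700′; 56 + 27.48700/60 = 56.4581167
  W ⇒ negate
Point 3:
  φ: 36° + 7/60 + 45/3600 = 36 + 0.116667 + 0.012500 = 36.1291667
  S → negative
  Lon: 2′ + 48.8″ = 2.81333′; 0 + 2.81333/60 = 0.0468889
  E → positive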